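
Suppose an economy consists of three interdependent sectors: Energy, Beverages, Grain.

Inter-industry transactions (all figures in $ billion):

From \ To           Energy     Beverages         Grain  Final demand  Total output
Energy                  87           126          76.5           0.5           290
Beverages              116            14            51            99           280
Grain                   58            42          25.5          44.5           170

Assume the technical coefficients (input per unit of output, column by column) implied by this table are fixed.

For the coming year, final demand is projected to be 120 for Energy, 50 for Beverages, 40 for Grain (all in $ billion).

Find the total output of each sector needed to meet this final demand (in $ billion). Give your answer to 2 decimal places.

x_E = 565.80, x_B = 368.29, x_G = 245.18

Technical coefficients a_ij = z_ij / X_j:
  a_EE = 87/290 = 0.30, a_BE = 116/290 = 0.40, a_GE = 58/290 = 0.20
  a_EB = 126/280 = 0.45, a_BB = 14/280 = 0.05, a_GB = 42/280 = 0.15
  a_EG = 76.5/170 = 0.45, a_BG = 51/170 = 0.30, a_GG = 25.5/170 = 0.15
I − A =
  [   0.70    -0.45    -0.45]
  [  -0.40     0.95    -0.30]
  [  -0.20    -0.15     0.85]
Cofactors of I−A, C_ij = (−1)^(i+j)·(minor ij) (rows/columns in the sector order above):
  C_11 = (0.95)(0.85) − (-0.30)(-0.15) = 0.7625
  C_12 = −[(-0.40)(0.85) − (-0.30)(-0.20)] = 0.4000
  C_13 = (-0.40)(-0.15) − (0.95)(-0.20) = 0.2500
  C_21 = −[(-0.45)(0.85) − (-0.45)(-0.15)] = 0.4500
  C_22 = (0.70)(0.85) − (-0.45)(-0.20) = 0.5050
  C_23 = −[(0.70)(-0.15) − (-0.45)(-0.20)] = 0.1950
  C_31 = (-0.45)(-0.30) − (-0.45)(0.95) = 0.5625
  C_32 = −[(0.70)(-0.30) − (-0.45)(-0.40)] = 0.3900
  C_33 = (0.70)(0.95) − (-0.45)(-0.40) = 0.4850
det(I−A) = Σ_j (I−A)_1j·C_1j = (0.70)(0.7625) + (-0.45)(0.4000) + (-0.45)(0.2500) = 0.24125
adj(I−A) = Cᵀ =
  [ 0.7625   0.4500   0.5625]
  [ 0.4000   0.5050   0.3900]
  [ 0.2500   0.1950   0.4850]
(I − A)⁻¹ = adj(I−A) / det(I−A) ≈
  [   3.1606     1.8653     2.3316]
  [   1.6580     2.0933     1.6166]
  [   1.0363     0.8083     2.0104]
x = (I − A)⁻¹ d = adj(I−A)·d / det(I−A), with det(I−A) = 0.24125:
  x_E = (0.7625·120 + 0.4500·50 + 0.5625·40) / 0.24125 = 136.50 / 0.24125 ≈ 565.80
  x_B = (0.4000·120 + 0.5050·50 + 0.3900·40) / 0.24125 = 88.85 / 0.24125 ≈ 368.29
  x_G = (0.2500·120 + 0.1950·50 + 0.4850·40) / 0.24125 = 59.15 / 0.24125 ≈ 245.18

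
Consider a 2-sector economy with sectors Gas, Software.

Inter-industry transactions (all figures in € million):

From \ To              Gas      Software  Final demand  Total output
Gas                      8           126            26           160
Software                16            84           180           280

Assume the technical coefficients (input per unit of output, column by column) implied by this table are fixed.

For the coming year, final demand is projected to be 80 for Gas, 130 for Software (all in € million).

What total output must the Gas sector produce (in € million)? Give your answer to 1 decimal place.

x_G = 184.7

Technical coefficients a_ij = z_ij / X_j:
  a_GG = 8/160 = 0.05, a_SG = 16/160 = 0.10
  a_GS = 126/280 = 0.45, a_SS = 84/280 = 0.30
I − A =
  [   0.95    -0.45]
  [  -0.10     0.70]
det(I−A) = (0.95)(0.70) − (-0.45)(-0.10) = 0.6200
adj(I−A) = [[0.70, 0.45], [0.10, 0.95]]
(I − A)⁻¹ = adj(I−A) / det(I−A) ≈
  [   1.1290     0.7258]
  [   0.1613     1.5323]
x = (I − A)⁻¹ d = adj(I−A)·d / det(I−A), with det(I−A) = 0.6200:
  x_G = (0.70·80 + 0.45·130) / 0.6200 = 114.50 / 0.6200 ≈ 184.7
  x_S = (0.10·80 + 0.95·130) / 0.6200 = 131.50 / 0.6200 ≈ 212.1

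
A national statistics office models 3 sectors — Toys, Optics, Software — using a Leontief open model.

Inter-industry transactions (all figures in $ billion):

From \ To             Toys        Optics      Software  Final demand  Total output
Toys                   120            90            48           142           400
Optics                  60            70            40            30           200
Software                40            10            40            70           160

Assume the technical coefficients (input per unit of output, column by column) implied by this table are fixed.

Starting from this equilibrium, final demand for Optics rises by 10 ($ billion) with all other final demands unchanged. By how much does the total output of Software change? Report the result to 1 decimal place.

Δx_3 = 3.2

Technical coefficients a_ij = z_ij / X_j:
  a_11 = 120/400 = 0.30, a_21 = 60/400 = 0.15, a_31 = 40/400 = 0.10
  a_12 = 90/200 = 0.45, a_22 = 70/200 = 0.35, a_32 = 10/200 = 0.05
  a_13 = 48/160 = 0.30, a_23 = 40/160 = 0.25, a_33 = 40/160 = 0.25
I − A =
  [   0.70    -0.45    -0.30]
  [  -0.15     0.65    -0.25]
  [  -0.10    -0.05     0.75]
Cofactors of I−A, C_ij = (−1)^(i+j)·(minor ij) (rows/columns in the sector order above):
  C_11 = (0.65)(0.75) − (-0.25)(-0.05) = 0.4750
  C_12 = −[(-0.15)(0.75) − (-0.25)(-0.10)] = 0.1375
  C_13 = (-0.15)(-0.05) − (0.65)(-0.10) = 0.0725
  C_21 = −[(-0.45)(0.75) − (-0.30)(-0.05)] = 0.3525
  C_22 = (0.70)(0.75) − (-0.30)(-0.10) = 0.4950
  C_23 = −[(0.70)(-0.05) − (-0.45)(-0.10)] = 0.0800
  C_31 = (-0.45)(-0.25) − (-0.30)(0.65) = 0.3075
  C_32 = −[(0.70)(-0.25) − (-0.30)(-0.15)] = 0.2200
  C_33 = (0.70)(0.65) − (-0.45)(-0.15) = 0.3875
det(I−A) = Σ_j (I−A)_1j·C_1j = (0.70)(0.4750) + (-0.45)(0.1375) + (-0.30)(0.0725) = 0.248875
adj(I−A) = Cᵀ =
  [ 0.4750   0.3525   0.3075]
  [ 0.1375   0.4950   0.2200]
  [ 0.0725   0.0800   0.3875]
(I − A)⁻¹ = adj(I−A) / det(I−A) ≈
  [   1.9086     1.4164     1.2356]
  [   0.5525     1.9890     0.8840]
  [   0.2913     0.3214     1.5570]
Δx = (I − A)⁻¹ Δd with Δd having +10 in the Optics component and 0 elsewhere.
So Δx_3 = L_32 · (+10), where L_32 = adj(I−A)_32 / det(I−A) = 0.0800 / 0.248875.
Δx_3 = 0.0800 × (+10) / 0.248875 = 0.80 / 0.248875 ≈ 3.2.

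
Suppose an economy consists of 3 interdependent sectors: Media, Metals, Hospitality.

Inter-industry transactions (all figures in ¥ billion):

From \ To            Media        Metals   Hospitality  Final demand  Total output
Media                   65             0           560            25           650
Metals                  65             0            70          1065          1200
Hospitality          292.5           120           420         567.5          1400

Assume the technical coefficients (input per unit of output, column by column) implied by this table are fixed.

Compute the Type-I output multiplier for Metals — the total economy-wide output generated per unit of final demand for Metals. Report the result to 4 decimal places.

Technical coefficients a_ij = z_ij / X_j:
  a_11 = 65/650 = 0.10, a_21 = 65/650 = 0.10, a_31 = 292.5/650 = 0.45
  a_12 = 0/1200 = 0.00, a_22 = 0/1200 = 0.00, a_32 = 120/1200 = 0.10
  a_13 = 560/1400 = 0.40, a_23 = 70/1400 = 0.05, a_33 = 420/1400 = 0.30
I − A =
  [   0.90     0.00    -0.40]
  [  -0.10     1.00    -0.05]
  [  -0.45    -0.10     0.70]
Cofactors of I−A, C_ij = (−1)^(i+j)·(minor ij) (rows/columns in the sector order above):
  C_11 = (1.00)(0.70) − (-0.05)(-0.10) = 0.6950
  C_12 = −[(-0.10)(0.70) − (-0.05)(-0.45)] = 0.0925
  C_13 = (-0.10)(-0.10) − (1.00)(-0.45) = 0.4600
  C_21 = −[(0.00)(0.70) − (-0.40)(-0.10)] = 0.0400
  C_22 = (0.90)(0.70) − (-0.40)(-0.45) = 0.4500
  C_23 = −[(0.90)(-0.10) − (0.00)(-0.45)] = 0.0900
  C_31 = (0.00)(-0.05) − (-0.40)(1.00) = 0.4000
  C_32 = −[(0.90)(-0.05) − (-0.40)(-0.10)] = 0.0850
  C_33 = (0.90)(1.00) − (0.00)(-0.10) = 0.9000
det(I−A) = Σ_j (I−A)_1j·C_1j = (0.90)(0.6950) + (0.00)(0.0925) + (-0.40)(0.4600) = 0.4415
adj(I−A) = Cᵀ =
  [ 0.6950   0.0400   0.4000]
  [ 0.0925   0.4500   0.0850]
  [ 0.4600   0.0900   0.9000]
(I − A)⁻¹ = adj(I−A) / det(I−A) ≈
  [   1.57418     0.09060     0.90600]
  [   0.20951     1.01925     0.19253]
  [   1.04190     0.20385     2.03851]
The output multiplier for sector j is the column-j sum of the Leontief inverse (I − A)⁻¹ = adj(I−A) / det(I−A).
Column 2 of adj(I−A): (0.0400, 0.4500, 0.0900); det(I−A) = 0.4415.
m_2 = (0.0400 + 0.4500 + 0.0900) / 0.4415 = 0.58 / 0.4415 ≈ 1.3137.

m_2 = 1.3137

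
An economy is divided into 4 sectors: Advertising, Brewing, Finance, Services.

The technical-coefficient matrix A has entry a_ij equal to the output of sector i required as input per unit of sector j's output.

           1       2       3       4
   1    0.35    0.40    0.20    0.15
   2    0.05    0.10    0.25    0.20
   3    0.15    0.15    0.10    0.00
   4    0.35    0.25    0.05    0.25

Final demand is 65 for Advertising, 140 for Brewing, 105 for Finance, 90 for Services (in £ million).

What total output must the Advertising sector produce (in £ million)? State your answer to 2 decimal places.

x_1 = 528.23

I − A =
  [   0.65    -0.40    -0.20    -0.15]
  [  -0.05     0.90    -0.25    -0.20]
  [  -0.15    -0.15     0.90     0.00]
  [  -0.35    -0.25    -0.05     0.75]
Compute the cofactors C_ij = (−1)^(i+j)·(3×3 minor ij) of I−A; the adjugate is their transpose:
adj(I−A) = Cᵀ =
  [ 0.532875   0.327375   0.220125   0.193875]
  [ 0.126375   0.367875   0.137125   0.123375]
  [ 0.109875   0.115875   0.314125   0.052875]
  [ 0.298125   0.283125   0.169375   0.440625]
det(I−A) = Σ_j (I−A)_1j·C_1j = (0.65)(0.532875) + (-0.40)(0.126375) + (-0.20)(0.109875) + (-0.15)(0.298125) = 0.229125
(I − A)⁻¹ = adj(I−A) / det(I−A) ≈
  [   2.3257     1.4288     0.9607     0.8462]
  [   0.5516     1.6056     0.5985     0.5385]
  [   0.4795     0.5057     1.3710     0.2308]
  [   1.3011     1.2357     0.7392     1.9231]
x = (I − A)⁻¹ d = adj(I−A)·d / det(I−A), with det(I−A) = 0.229125:
  x_1 = (0.532875·65 + 0.327375·140 + 0.220125·105 + 0.193875·90) / 0.229125 = 121.03125 / 0.229125 ≈ 528.23
  x_2 = (0.126375·65 + 0.367875·140 + 0.137125·105 + 0.123375·90) / 0.229125 = 85.21875 / 0.229125 ≈ 371.93
  x_3 = (0.109875·65 + 0.115875·140 + 0.314125·105 + 0.052875·90) / 0.229125 = 61.10625 / 0.229125 ≈ 266.69
  x_4 = (0.298125·65 + 0.283125·140 + 0.169375·105 + 0.440625·90) / 0.229125 = 116.45625 / 0.229125 ≈ 508.27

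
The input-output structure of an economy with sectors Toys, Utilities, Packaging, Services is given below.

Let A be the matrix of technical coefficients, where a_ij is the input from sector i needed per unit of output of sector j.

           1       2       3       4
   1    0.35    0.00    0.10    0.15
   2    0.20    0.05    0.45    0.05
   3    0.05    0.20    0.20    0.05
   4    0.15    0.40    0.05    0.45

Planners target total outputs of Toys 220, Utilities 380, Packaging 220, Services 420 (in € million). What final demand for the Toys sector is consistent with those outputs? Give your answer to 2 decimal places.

d_1 = 58.00

I − A =
  [   0.65     0.00    -0.10    -0.15]
  [  -0.20     0.95    -0.45    -0.05]
  [  -0.05    -0.20     0.80    -0.05]
  [  -0.15    -0.40    -0.05     0.55]
d = (I − A) x:
  d_1 = (+0.65)·220 + (+0.00)·380 + (-0.10)·220 + (-0.15)·420 = 58.00
  d_2 = (-0.20)·220 + (+0.95)·380 + (-0.45)·220 + (-0.05)·420 = 197.00
  d_3 = (-0.05)·220 + (-0.20)·380 + (+0.80)·220 + (-0.05)·420 = 68.00
  d_4 = (-0.15)·220 + (-0.40)·380 + (-0.05)·220 + (+0.55)·420 = 35.00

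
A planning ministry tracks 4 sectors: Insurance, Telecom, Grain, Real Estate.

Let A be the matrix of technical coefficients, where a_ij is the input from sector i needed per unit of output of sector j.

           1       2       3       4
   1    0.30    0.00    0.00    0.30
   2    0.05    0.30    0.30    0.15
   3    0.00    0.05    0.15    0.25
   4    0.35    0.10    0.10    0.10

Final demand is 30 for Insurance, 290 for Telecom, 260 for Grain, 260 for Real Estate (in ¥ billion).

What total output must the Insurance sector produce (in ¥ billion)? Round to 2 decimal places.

x_1 = 272.90

I − A =
  [   0.70     0.00     0.00    -0.30]
  [  -0.05     0.70    -0.30    -0.15]
  [   0.00    -0.05     0.85    -0.25]
  [  -0.35    -0.10    -0.10     0.90]
Compute the cofactors C_ij = (−1)^(i+j)·(3×3 minor ij) of I−A; the adjugate is their transpose:
adj(I−A) = Cᵀ =
  [ 0.483500   0.027000   0.030000   0.174000]
  [ 0.107875   0.428750   0.169500   0.154500]
  [ 0.067375   0.043750   0.355500   0.128500]
  [ 0.207500   0.063000   0.070000   0.406000]
det(I−A) = Σ_j (I−A)_1j·C_1j = (0.70)(0.483500) + (0.00)(0.107875) + (0.00)(0.067375) + (-0.30)(0.207500) = 0.2762
(I − A)⁻¹ = adj(I−A) / det(I−A) ≈
  [   1.7505     0.0978     0.1086     0.6300]
  [   0.3906     1.5523     0.6137     0.5594]
  [   0.2439     0.1584     1.2871     0.4652]
  [   0.7513     0.2281     0.2534     1.4699]
x = (I − A)⁻¹ d = adj(I−A)·d / det(I−A), with det(I−A) = 0.2762:
  x_1 = (0.483500·30 + 0.027000·290 + 0.030000·260 + 0.174000·260) / 0.2762 = 75.375 / 0.2762 ≈ 272.90
  x_2 = (0.107875·30 + 0.428750·290 + 0.169500·260 + 0.154500·260) / 0.2762 = 211.81375 / 0.2762 ≈ 766.89
  x_3 = (0.067375·30 + 0.043750·290 + 0.355500·260 + 0.128500·260) / 0.2762 = 140.54875 / 0.2762 ≈ 508.87
  x_4 = (0.207500·30 + 0.063000·290 + 0.070000·260 + 0.406000·260) / 0.2762 = 148.255 / 0.2762 ≈ 536.77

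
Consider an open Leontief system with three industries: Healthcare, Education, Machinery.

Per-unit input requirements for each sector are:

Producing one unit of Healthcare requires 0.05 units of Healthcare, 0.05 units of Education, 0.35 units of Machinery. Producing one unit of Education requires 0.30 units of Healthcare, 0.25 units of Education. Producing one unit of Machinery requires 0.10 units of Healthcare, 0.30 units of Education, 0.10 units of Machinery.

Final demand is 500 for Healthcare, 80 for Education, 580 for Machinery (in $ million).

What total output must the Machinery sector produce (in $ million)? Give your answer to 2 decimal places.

x_M = 954.74

I − A =
  [   0.95    -0.30    -0.10]
  [  -0.05     0.75    -0.30]
  [  -0.35     0.00     0.90]
Cofactors of I−A, C_ij = (−1)^(i+j)·(minor ij) (rows/columns in the sector order above):
  C_11 = (0.75)(0.90) − (-0.30)(0.00) = 0.6750
  C_12 = −[(-0.05)(0.90) − (-0.30)(-0.35)] = 0.1500
  C_13 = (-0.05)(0.00) − (0.75)(-0.35) = 0.2625
  C_21 = −[(-0.30)(0.90) − (-0.10)(0.00)] = 0.2700
  C_22 = (0.95)(0.90) − (-0.10)(-0.35) = 0.8200
  C_23 = −[(0.95)(0.00) − (-0.30)(-0.35)] = 0.1050
  C_31 = (-0.30)(-0.30) − (-0.10)(0.75) = 0.1650
  C_32 = −[(0.95)(-0.30) − (-0.10)(-0.05)] = 0.2900
  C_33 = (0.95)(0.75) − (-0.30)(-0.05) = 0.6975
det(I−A) = Σ_j (I−A)_1j·C_1j = (0.95)(0.6750) + (-0.30)(0.1500) + (-0.10)(0.2625) = 0.5700
adj(I−A) = Cᵀ =
  [ 0.6750   0.2700   0.1650]
  [ 0.1500   0.8200   0.2900]
  [ 0.2625   0.1050   0.6975]
(I − A)⁻¹ = adj(I−A) / det(I−A) ≈
  [   1.1842     0.4737     0.2895]
  [   0.2632     1.4386     0.5088]
  [   0.4605     0.1842     1.2237]
x = (I − A)⁻¹ d = adj(I−A)·d / det(I−A), with det(I−A) = 0.5700:
  x_H = (0.6750·500 + 0.2700·80 + 0.1650·580) / 0.5700 = 454.80 / 0.5700 ≈ 797.89
  x_E = (0.1500·500 + 0.8200·80 + 0.2900·580) / 0.5700 = 308.80 / 0.5700 ≈ 541.75
  x_M = (0.2625·500 + 0.1050·80 + 0.6975·580) / 0.5700 = 544.20 / 0.5700 ≈ 954.74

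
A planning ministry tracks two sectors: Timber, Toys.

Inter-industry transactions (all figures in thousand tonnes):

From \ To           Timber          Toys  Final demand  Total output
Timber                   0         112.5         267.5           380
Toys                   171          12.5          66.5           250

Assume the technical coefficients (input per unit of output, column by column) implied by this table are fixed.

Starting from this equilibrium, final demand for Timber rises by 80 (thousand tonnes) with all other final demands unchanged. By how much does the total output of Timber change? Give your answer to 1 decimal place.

Technical coefficients a_ij = z_ij / X_j:
  a_11 = 0/380 = 0.00, a_21 = 171/380 = 0.45
  a_12 = 112.5/250 = 0.45, a_22 = 12.5/250 = 0.05
I − A =
  [   1.00    -0.45]
  [  -0.45     0.95]
det(I−A) = (1.00)(0.95) − (-0.45)(-0.45) = 0.7475
adj(I−A) = [[0.95, 0.45], [0.45, 1.00]]
(I − A)⁻¹ = adj(I−A) / det(I−A) ≈
  [   1.2709     0.6020]
  [   0.6020     1.3378]
Δx = (I − A)⁻¹ Δd with Δd having +80 in the Timber component and 0 elsewhere.
So Δx_1 = L_11 · (+80), where L_11 = adj(I−A)_11 / det(I−A) = 0.95 / 0.7475.
Δx_1 = 0.95 × (+80) / 0.7475 = 76.00 / 0.7475 ≈ 101.7.

Δx_1 = 101.7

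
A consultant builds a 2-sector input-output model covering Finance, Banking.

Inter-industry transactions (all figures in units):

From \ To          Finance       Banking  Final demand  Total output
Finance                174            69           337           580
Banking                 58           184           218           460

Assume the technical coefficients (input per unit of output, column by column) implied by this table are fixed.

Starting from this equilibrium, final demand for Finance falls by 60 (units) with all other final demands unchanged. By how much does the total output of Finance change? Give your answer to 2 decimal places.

Δx_F = -88.89

Technical coefficients a_ij = z_ij / X_j:
  a_FF = 174/580 = 0.30, a_BF = 58/580 = 0.10
  a_FB = 69/460 = 0.15, a_BB = 184/460 = 0.40
I − A =
  [   0.70    -0.15]
  [  -0.10     0.60]
det(I−A) = (0.70)(0.60) − (-0.15)(-0.10) = 0.4050
adj(I−A) = [[0.60, 0.15], [0.10, 0.70]]
(I − A)⁻¹ = adj(I−A) / det(I−A) ≈
  [   1.4815     0.3704]
  [   0.2469     1.7284]
Δx = (I − A)⁻¹ Δd with Δd having -60 in the Finance component and 0 elsewhere.
So Δx_F = L_FF · (-60), where L_FF = adj(I−A)_FF / det(I−A) = 0.60 / 0.4050.
Δx_F = 0.60 × (-60) / 0.4050 = -36.00 / 0.4050 ≈ -88.89.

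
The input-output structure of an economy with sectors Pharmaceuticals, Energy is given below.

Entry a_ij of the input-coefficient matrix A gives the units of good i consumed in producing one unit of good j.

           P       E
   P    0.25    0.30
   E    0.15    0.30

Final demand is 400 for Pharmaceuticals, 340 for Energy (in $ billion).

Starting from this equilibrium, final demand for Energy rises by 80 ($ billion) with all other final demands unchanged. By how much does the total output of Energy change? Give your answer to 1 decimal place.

I − A =
  [   0.75    -0.30]
  [  -0.15     0.70]
det(I−A) = (0.75)(0.70) − (-0.30)(-0.15) = 0.4800
adj(I−A) = [[0.70, 0.30], [0.15, 0.75]]
(I − A)⁻¹ = adj(I−A) / det(I−A) ≈
  [   1.4583     0.6250]
  [   0.3125     1.5625]
Δx = (I − A)⁻¹ Δd with Δd having +80 in the Energy component and 0 elsewhere.
So Δx_E = L_EE · (+80), where L_EE = adj(I−A)_EE / det(I−A) = 0.75 / 0.4800.
Δx_E = 0.75 × (+80) / 0.4800 = 60.00 / 0.4800 = 125.0.

Δx_E = 125.0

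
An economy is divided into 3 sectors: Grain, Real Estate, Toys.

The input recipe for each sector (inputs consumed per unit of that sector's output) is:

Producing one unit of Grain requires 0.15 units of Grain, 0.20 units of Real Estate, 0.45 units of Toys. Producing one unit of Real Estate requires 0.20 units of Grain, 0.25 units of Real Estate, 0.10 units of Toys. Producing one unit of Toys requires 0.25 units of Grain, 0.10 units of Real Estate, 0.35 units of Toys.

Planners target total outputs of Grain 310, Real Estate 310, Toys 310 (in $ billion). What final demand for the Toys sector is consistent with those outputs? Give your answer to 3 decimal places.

d_3 = 31.000

I − A =
  [   0.85    -0.20    -0.25]
  [  -0.20     0.75    -0.10]
  [  -0.45    -0.10     0.65]
d = (I − A) x:
  d_1 = (+0.85)·310 + (-0.20)·310 + (-0.25)·310 = 124.000
  d_2 = (-0.20)·310 + (+0.75)·310 + (-0.10)·310 = 139.500
  d_3 = (-0.45)·310 + (-0.10)·310 + (+0.65)·310 = 31.000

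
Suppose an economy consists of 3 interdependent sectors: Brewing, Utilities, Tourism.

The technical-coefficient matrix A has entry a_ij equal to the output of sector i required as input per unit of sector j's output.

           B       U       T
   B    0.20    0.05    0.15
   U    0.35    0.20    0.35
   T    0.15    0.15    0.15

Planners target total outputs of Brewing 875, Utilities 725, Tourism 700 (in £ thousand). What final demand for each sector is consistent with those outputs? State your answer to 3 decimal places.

d_B = 558.750, d_U = 28.750, d_T = 355.000

I − A =
  [   0.80    -0.05    -0.15]
  [  -0.35     0.80    -0.35]
  [  -0.15    -0.15     0.85]
d = (I − A) x:
  d_B = (+0.80)·875 + (-0.05)·725 + (-0.15)·700 = 558.750
  d_U = (-0.35)·875 + (+0.80)·725 + (-0.35)·700 = 28.750
  d_T = (-0.15)·875 + (-0.15)·725 + (+0.85)·700 = 355.000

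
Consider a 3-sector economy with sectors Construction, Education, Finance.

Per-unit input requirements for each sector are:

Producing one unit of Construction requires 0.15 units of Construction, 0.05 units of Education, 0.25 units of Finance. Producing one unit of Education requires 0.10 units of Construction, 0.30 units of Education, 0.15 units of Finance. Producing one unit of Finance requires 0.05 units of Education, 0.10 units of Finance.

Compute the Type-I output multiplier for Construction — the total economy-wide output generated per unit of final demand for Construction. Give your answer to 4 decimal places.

m_1 = 1.6480

I − A =
  [   0.85    -0.10     0.00]
  [  -0.05     0.70    -0.05]
  [  -0.25    -0.15     0.90]
Cofactors of I−A, C_ij = (−1)^(i+j)·(minor ij) (rows/columns in the sector order above):
  C_11 = (0.70)(0.90) − (-0.05)(-0.15) = 0.6225
  C_12 = −[(-0.05)(0.90) − (-0.05)(-0.25)] = 0.0575
  C_13 = (-0.05)(-0.15) − (0.70)(-0.25) = 0.1825
  C_21 = −[(-0.10)(0.90) − (0.00)(-0.15)] = 0.0900
  C_22 = (0.85)(0.90) − (0.00)(-0.25) = 0.7650
  C_23 = −[(0.85)(-0.15) − (-0.10)(-0.25)] = 0.1525
  C_31 = (-0.10)(-0.05) − (0.00)(0.70) = 0.0050
  C_32 = −[(0.85)(-0.05) − (0.00)(-0.05)] = 0.0425
  C_33 = (0.85)(0.70) − (-0.10)(-0.05) = 0.5900
det(I−A) = Σ_j (I−A)_1j·C_1j = (0.85)(0.6225) + (-0.10)(0.0575) + (0.00)(0.1825) = 0.523375
adj(I−A) = Cᵀ =
  [ 0.6225   0.0900   0.0050]
  [ 0.0575   0.7650   0.0425]
  [ 0.1825   0.1525   0.5900]
(I − A)⁻¹ = adj(I−A) / det(I−A) ≈
  [   1.18940     0.17196     0.00955]
  [   0.10986     1.46167     0.08120]
  [   0.34870     0.29138     1.12730]
The output multiplier for sector j is the column-j sum of the Leontief inverse (I − A)⁻¹ = adj(I−A) / det(I−A).
Column 1 of adj(I−A): (0.6225, 0.0575, 0.1825); det(I−A) = 0.523375.
m_1 = (0.6225 + 0.0575 + 0.1825) / 0.523375 = 0.8625 / 0.523375 ≈ 1.6480.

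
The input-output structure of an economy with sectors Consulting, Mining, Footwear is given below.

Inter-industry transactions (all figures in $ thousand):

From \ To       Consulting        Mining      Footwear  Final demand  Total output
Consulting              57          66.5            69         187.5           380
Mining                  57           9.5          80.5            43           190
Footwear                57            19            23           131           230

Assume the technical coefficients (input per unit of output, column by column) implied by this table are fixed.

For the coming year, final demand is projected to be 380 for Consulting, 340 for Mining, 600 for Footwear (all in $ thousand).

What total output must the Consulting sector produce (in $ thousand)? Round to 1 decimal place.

x_1 = 1152.8

Technical coefficients a_ij = z_ij / X_j:
  a_11 = 57/380 = 0.15, a_21 = 57/380 = 0.15, a_31 = 57/380 = 0.15
  a_12 = 66.5/190 = 0.35, a_22 = 9.5/190 = 0.05, a_32 = 19/190 = 0.10
  a_13 = 69/230 = 0.30, a_23 = 80.5/230 = 0.35, a_33 = 23/230 = 0.10
I − A =
  [   0.85    -0.35    -0.30]
  [  -0.15     0.95    -0.35]
  [  -0.15    -0.10     0.90]
Cofactors of I−A, C_ij = (−1)^(i+j)·(minor ij) (rows/columns in the sector order above):
  C_11 = (0.95)(0.90) − (-0.35)(-0.10) = 0.8200
  C_12 = −[(-0.15)(0.90) − (-0.35)(-0.15)] = 0.1875
  C_13 = (-0.15)(-0.10) − (0.95)(-0.15) = 0.1575
  C_21 = −[(-0.35)(0.90) − (-0.30)(-0.10)] = 0.3450
  C_22 = (0.85)(0.90) − (-0.30)(-0.15) = 0.7200
  C_23 = −[(0.85)(-0.10) − (-0.35)(-0.15)] = 0.1375
  C_31 = (-0.35)(-0.35) − (-0.30)(0.95) = 0.4075
  C_32 = −[(0.85)(-0.35) − (-0.30)(-0.15)] = 0.3425
  C_33 = (0.85)(0.95) − (-0.35)(-0.15) = 0.7550
det(I−A) = Σ_j (I−A)_1j·C_1j = (0.85)(0.8200) + (-0.35)(0.1875) + (-0.30)(0.1575) = 0.584125
adj(I−A) = Cᵀ =
  [ 0.8200   0.3450   0.4075]
  [ 0.1875   0.7200   0.3425]
  [ 0.1575   0.1375   0.7550]
(I − A)⁻¹ = adj(I−A) / det(I−A) ≈
  [   1.4038     0.5906     0.6976]
  [   0.3210     1.2326     0.5863]
  [   0.2696     0.2354     1.2925]
x = (I − A)⁻¹ d = adj(I−A)·d / det(I−A), with det(I−A) = 0.584125:
  x_1 = (0.8200·380 + 0.3450·340 + 0.4075·600) / 0.584125 = 673.40 / 0.584125 ≈ 1152.8
  x_2 = (0.1875·380 + 0.7200·340 + 0.3425·600) / 0.584125 = 521.55 / 0.584125 ≈ 892.9
  x_3 = (0.1575·380 + 0.1375·340 + 0.7550·600) / 0.584125 = 559.60 / 0.584125 ≈ 958.0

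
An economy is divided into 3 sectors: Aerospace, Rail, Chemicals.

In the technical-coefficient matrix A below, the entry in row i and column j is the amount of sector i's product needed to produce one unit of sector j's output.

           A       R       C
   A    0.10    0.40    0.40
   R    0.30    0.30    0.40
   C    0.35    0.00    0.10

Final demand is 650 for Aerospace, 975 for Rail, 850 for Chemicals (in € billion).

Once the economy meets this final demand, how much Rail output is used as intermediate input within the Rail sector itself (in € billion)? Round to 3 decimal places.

z_RR = 1305.984

I − A =
  [   0.90    -0.40    -0.40]
  [  -0.30     0.70    -0.40]
  [  -0.35     0.00     0.90]
Cofactors of I−A, C_ij = (−1)^(i+j)·(minor ij) (rows/columns in the sector order above):
  C_11 = (0.70)(0.90) − (-0.40)(0.00) = 0.6300
  C_12 = −[(-0.30)(0.90) − (-0.40)(-0.35)] = 0.4100
  C_13 = (-0.30)(0.00) − (0.70)(-0.35) = 0.2450
  C_21 = −[(-0.40)(0.90) − (-0.40)(0.00)] = 0.3600
  C_22 = (0.90)(0.90) − (-0.40)(-0.35) = 0.6700
  C_23 = −[(0.90)(0.00) − (-0.40)(-0.35)] = 0.1400
  C_31 = (-0.40)(-0.40) − (-0.40)(0.70) = 0.4400
  C_32 = −[(0.90)(-0.40) − (-0.40)(-0.30)] = 0.4800
  C_33 = (0.90)(0.70) − (-0.40)(-0.30) = 0.5100
det(I−A) = Σ_j (I−A)_1j·C_1j = (0.90)(0.6300) + (-0.40)(0.4100) + (-0.40)(0.2450) = 0.3050
adj(I−A) = Cᵀ =
  [ 0.6300   0.3600   0.4400]
  [ 0.4100   0.6700   0.4800]
  [ 0.2450   0.1400   0.5100]
(I − A)⁻¹ = adj(I−A) / det(I−A) ≈
  [   2.0656     1.1803     1.4426]
  [   1.3443     2.1967     1.5738]
  [   0.8033     0.4590     1.6721]
First solve x = (I − A)⁻¹ d = adj(I−A)·d / det(I−A); in particular x_R = (0.4100·650 + 0.6700·975 + 0.4800·850) / 0.3050 = 1327.75 / 0.3050 ≈ 4353.27869.
Intermediate flow from R to R: z_RR = a_RR · x_R = 0.30 × 1327.75 / 0.3050 = 398.325 / 0.3050 ≈ 1305.984.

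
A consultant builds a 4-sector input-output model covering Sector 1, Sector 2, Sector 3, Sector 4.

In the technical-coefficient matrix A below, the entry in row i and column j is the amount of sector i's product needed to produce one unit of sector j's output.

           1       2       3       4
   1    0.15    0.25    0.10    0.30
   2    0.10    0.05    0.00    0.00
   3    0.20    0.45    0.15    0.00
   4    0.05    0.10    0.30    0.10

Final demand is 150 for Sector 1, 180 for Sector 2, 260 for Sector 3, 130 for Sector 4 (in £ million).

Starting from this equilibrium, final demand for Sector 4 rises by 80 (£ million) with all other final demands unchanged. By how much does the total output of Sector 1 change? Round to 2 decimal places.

Δx_1 = 35.78

I − A =
  [   0.85    -0.25    -0.10    -0.30]
  [  -0.10     0.95     0.00     0.00]
  [  -0.20    -0.45     0.85     0.00]
  [  -0.05    -0.10    -0.30     0.90]
Compute the cofactors C_ij = (−1)^(i+j)·(3×3 minor ij) of I−A; the adjugate is their transpose:
adj(I−A) = Cᵀ =
  [ 0.726750   0.297750   0.171000   0.242250]
  [ 0.076500   0.601500   0.018000   0.025500]
  [ 0.211500   0.388500   0.687000   0.070500]
  [ 0.119375   0.212875   0.240500   0.641625]
det(I−A) = Σ_j (I−A)_1j·C_1j = (0.85)(0.726750) + (-0.25)(0.076500) + (-0.10)(0.211500) + (-0.30)(0.119375) = 0.54165
(I − A)⁻¹ = adj(I−A) / det(I−A) ≈
  [   1.3417     0.5497     0.3157     0.4472]
  [   0.1412     1.1105     0.0332     0.0471]
  [   0.3905     0.7173     1.2683     0.1302]
  [   0.2204     0.3930     0.4440     1.1846]
Δx = (I − A)⁻¹ Δd with Δd having +80 in the Sector 4 component and 0 elsewhere.
So Δx_1 = L_14 · (+80), where L_14 = adj(I−A)_14 / det(I−A) = 0.242250 / 0.54165.
Δx_1 = 0.242250 × (+80) / 0.54165 = 19.38 / 0.54165 ≈ 35.78.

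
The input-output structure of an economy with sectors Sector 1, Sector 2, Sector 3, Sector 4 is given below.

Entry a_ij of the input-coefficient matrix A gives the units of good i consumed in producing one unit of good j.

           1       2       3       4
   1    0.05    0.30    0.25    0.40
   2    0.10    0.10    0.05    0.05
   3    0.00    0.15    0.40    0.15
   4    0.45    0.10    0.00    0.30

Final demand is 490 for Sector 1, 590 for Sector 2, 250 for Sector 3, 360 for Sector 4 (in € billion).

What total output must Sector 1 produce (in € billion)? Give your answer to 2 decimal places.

x_1 = 1960.76

I − A =
  [   0.95    -0.30    -0.25    -0.40]
  [  -0.10     0.90    -0.05    -0.05]
  [   0.00    -0.15     0.60    -0.15]
  [  -0.45    -0.10     0.00     0.70]
Compute the cofactors C_ij = (−1)^(i+j)·(3×3 minor ij) of I−A; the adjugate is their transpose:
adj(I−A) = Cᵀ =
  [ 0.369000   0.180000   0.168750   0.259875]
  [ 0.058875   0.274125   0.047375   0.063375]
  [ 0.076125   0.107250   0.400000   0.136875]
  [ 0.245625   0.154875   0.115250   0.484125]
det(I−A) = Σ_j (I−A)_1j·C_1j = (0.95)(0.369000) + (-0.30)(0.058875) + (-0.25)(0.076125) + (-0.40)(0.245625) = 0.21560625
(I − A)⁻¹ = adj(I−A) / det(I−A) ≈
  [   1.7115     0.8349     0.7827     1.2053]
  [   0.2731     1.2714     0.2197     0.2939]
  [   0.3531     0.4974     1.8552     0.6348]
  [   1.1392     0.7183     0.5345     2.2454]
x = (I − A)⁻¹ d = adj(I−A)·d / det(I−A), with det(I−A) = 0.21560625:
  x_1 = (0.369000·490 + 0.180000·590 + 0.168750·250 + 0.259875·360) / 0.21560625 = 422.7525 / 0.21560625 ≈ 1960.76
  x_2 = (0.058875·490 + 0.274125·590 + 0.047375·250 + 0.063375·360) / 0.21560625 = 225.24125 / 0.21560625 ≈ 1044.69
  x_3 = (0.076125·490 + 0.107250·590 + 0.400000·250 + 0.136875·360) / 0.21560625 = 249.85375 / 0.21560625 ≈ 1158.84
  x_4 = (0.245625·490 + 0.154875·590 + 0.115250·250 + 0.484125·360) / 0.21560625 = 414.83 / 0.21560625 ≈ 1924.02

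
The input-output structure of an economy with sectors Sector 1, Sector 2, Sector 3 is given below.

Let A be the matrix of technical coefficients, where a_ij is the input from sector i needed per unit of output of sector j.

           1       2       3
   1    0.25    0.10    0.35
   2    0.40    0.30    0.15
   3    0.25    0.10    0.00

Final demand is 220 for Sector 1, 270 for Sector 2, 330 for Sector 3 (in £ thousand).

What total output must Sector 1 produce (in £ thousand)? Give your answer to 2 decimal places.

x_1 = 691.45

I − A =
  [   0.75    -0.10    -0.35]
  [  -0.40     0.70    -0.15]
  [  -0.25    -0.10     1.00]
Cofactors of I−A, C_ij = (−1)^(i+j)·(minor ij) (rows/columns in the sector order above):
  C_11 = (0.70)(1.00) − (-0.15)(-0.10) = 0.6850
  C_12 = −[(-0.40)(1.00) − (-0.15)(-0.25)] = 0.4375
  C_13 = (-0.40)(-0.10) − (0.70)(-0.25) = 0.2150
  C_21 = −[(-0.10)(1.00) − (-0.35)(-0.10)] = 0.1350
  C_22 = (0.75)(1.00) − (-0.35)(-0.25) = 0.6625
  C_23 = −[(0.75)(-0.10) − (-0.10)(-0.25)] = 0.1000
  C_31 = (-0.10)(-0.15) − (-0.35)(0.70) = 0.2600
  C_32 = −[(0.75)(-0.15) − (-0.35)(-0.40)] = 0.2525
  C_33 = (0.75)(0.70) − (-0.10)(-0.40) = 0.4850
det(I−A) = Σ_j (I−A)_1j·C_1j = (0.75)(0.6850) + (-0.10)(0.4375) + (-0.35)(0.2150) = 0.39475
adj(I−A) = Cᵀ =
  [ 0.6850   0.1350   0.2600]
  [ 0.4375   0.6625   0.2525]
  [ 0.2150   0.1000   0.4850]
(I − A)⁻¹ = adj(I−A) / det(I−A) ≈
  [   1.7353     0.3420     0.6586]
  [   1.1083     1.6783     0.6396]
  [   0.5446     0.2533     1.2286]
x = (I − A)⁻¹ d = adj(I−A)·d / det(I−A), with det(I−A) = 0.39475:
  x_1 = (0.6850·220 + 0.1350·270 + 0.2600·330) / 0.39475 = 272.95 / 0.39475 ≈ 691.45
  x_2 = (0.4375·220 + 0.6625·270 + 0.2525·330) / 0.39475 = 358.45 / 0.39475 ≈ 908.04
  x_3 = (0.2150·220 + 0.1000·270 + 0.4850·330) / 0.39475 = 234.35 / 0.39475 ≈ 593.67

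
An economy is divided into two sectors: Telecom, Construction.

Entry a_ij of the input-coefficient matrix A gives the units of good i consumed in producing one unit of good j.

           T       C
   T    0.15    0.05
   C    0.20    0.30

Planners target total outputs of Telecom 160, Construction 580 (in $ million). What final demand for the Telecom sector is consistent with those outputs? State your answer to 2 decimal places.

I − A =
  [   0.85    -0.05]
  [  -0.20     0.70]
d = (I − A) x:
  d_T = (+0.85)·160 + (-0.05)·580 = 107.00
  d_C = (-0.20)·160 + (+0.70)·580 = 374.00

d_T = 107.00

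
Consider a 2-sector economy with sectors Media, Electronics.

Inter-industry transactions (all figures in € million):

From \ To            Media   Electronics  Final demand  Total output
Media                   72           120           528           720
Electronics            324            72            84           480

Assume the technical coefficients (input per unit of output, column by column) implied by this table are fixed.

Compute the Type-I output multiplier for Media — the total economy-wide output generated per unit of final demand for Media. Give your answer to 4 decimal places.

Technical coefficients a_ij = z_ij / X_j:
  a_11 = 72/720 = 0.10, a_21 = 324/720 = 0.45
  a_12 = 120/480 = 0.25, a_22 = 72/480 = 0.15
I − A =
  [   0.90    -0.25]
  [  -0.45     0.85]
det(I−A) = (0.90)(0.85) − (-0.25)(-0.45) = 0.6525
adj(I−A) = [[0.85, 0.25], [0.45, 0.90]]
(I − A)⁻¹ = adj(I−A) / det(I−A) ≈
  [   1.30268     0.38314]
  [   0.68966     1.37931]
The output multiplier for sector j is the column-j sum of the Leontief inverse (I − A)⁻¹ = adj(I−A) / det(I−A).
Column 1 of adj(I−A): (0.85, 0.45); det(I−A) = 0.6525.
m_1 = (0.85 + 0.45) / 0.6525 = 1.30 / 0.6525 ≈ 1.9923.

m_1 = 1.9923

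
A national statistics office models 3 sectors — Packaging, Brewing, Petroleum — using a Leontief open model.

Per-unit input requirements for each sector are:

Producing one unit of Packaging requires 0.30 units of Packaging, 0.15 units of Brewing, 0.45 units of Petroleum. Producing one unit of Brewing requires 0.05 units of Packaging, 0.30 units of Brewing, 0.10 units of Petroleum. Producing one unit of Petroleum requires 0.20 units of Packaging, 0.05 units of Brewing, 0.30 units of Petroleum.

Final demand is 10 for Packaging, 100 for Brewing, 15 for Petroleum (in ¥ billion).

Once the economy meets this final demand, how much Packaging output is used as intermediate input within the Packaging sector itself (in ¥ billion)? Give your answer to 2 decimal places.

z_11 = 14.02

I − A =
  [   0.70    -0.05    -0.20]
  [  -0.15     0.70    -0.05]
  [  -0.45    -0.10     0.70]
Cofactors of I−A, C_ij = (−1)^(i+j)·(minor ij) (rows/columns in the sector order above):
  C_11 = (0.70)(0.70) − (-0.05)(-0.10) = 0.4850
  C_12 = −[(-0.15)(0.70) − (-0.05)(-0.45)] = 0.1275
  C_13 = (-0.15)(-0.10) − (0.70)(-0.45) = 0.3300
  C_21 = −[(-0.05)(0.70) − (-0.20)(-0.10)] = 0.0550
  C_22 = (0.70)(0.70) − (-0.20)(-0.45) = 0.4000
  C_23 = −[(0.70)(-0.10) − (-0.05)(-0.45)] = 0.0925
  C_31 = (-0.05)(-0.05) − (-0.20)(0.70) = 0.1425
  C_32 = −[(0.70)(-0.05) − (-0.20)(-0.15)] = 0.0650
  C_33 = (0.70)(0.70) − (-0.05)(-0.15) = 0.4825
det(I−A) = Σ_j (I−A)_1j·C_1j = (0.70)(0.4850) + (-0.05)(0.1275) + (-0.20)(0.3300) = 0.267125
adj(I−A) = Cᵀ =
  [ 0.4850   0.0550   0.1425]
  [ 0.1275   0.4000   0.0650]
  [ 0.3300   0.0925   0.4825]
(I − A)⁻¹ = adj(I−A) / det(I−A) ≈
  [   1.8156     0.2059     0.5335]
  [   0.4773     1.4974     0.2433]
  [   1.2354     0.3463     1.8063]
First solve x = (I − A)⁻¹ d = adj(I−A)·d / det(I−A); in particular x_1 = (0.4850·10 + 0.0550·100 + 0.1425·15) / 0.267125 = 12.4875 / 0.267125 ≈ 46.7478.
Intermediate flow from 1 to 1: z_11 = a_11 · x_1 = 0.30 × 12.4875 / 0.267125 = 3.74625 / 0.267125 ≈ 14.02.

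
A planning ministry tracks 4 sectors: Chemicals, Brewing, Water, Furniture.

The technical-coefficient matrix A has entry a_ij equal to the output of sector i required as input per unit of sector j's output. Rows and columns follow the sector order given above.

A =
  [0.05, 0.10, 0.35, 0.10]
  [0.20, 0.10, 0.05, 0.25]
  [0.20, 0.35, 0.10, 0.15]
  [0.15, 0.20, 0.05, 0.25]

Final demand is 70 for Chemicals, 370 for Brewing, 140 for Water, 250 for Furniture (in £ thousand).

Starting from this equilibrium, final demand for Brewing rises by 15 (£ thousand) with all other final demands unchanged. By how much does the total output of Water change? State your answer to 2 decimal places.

Δx_3 = 11.04

I − A =
  [   0.95    -0.10    -0.35    -0.10]
  [  -0.20     0.90    -0.05    -0.25]
  [  -0.20    -0.35     0.90    -0.15]
  [  -0.15    -0.20    -0.05     0.75]
Compute the cofactors C_ij = (−1)^(i+j)·(3×3 minor ij) of I−A; the adjugate is their transpose:
adj(I−A) = Cᵀ =
  [ 0.536750   0.188875   0.229250   0.180375]
  [ 0.178375   0.559250   0.113375   0.232875]
  [ 0.216875   0.293875   0.557500   0.238375]
  [ 0.169375   0.206500   0.113250   0.646375]
det(I−A) = Σ_j (I−A)_1j·C_1j = (0.95)(0.536750) + (-0.10)(0.178375) + (-0.35)(0.216875) + (-0.10)(0.169375) = 0.39923125
(I − A)⁻¹ = adj(I−A) / det(I−A) ≈
  [   1.3445     0.4731     0.5742     0.4518]
  [   0.4468     1.4008     0.2840     0.5833]
  [   0.5432     0.7361     1.3964     0.5971]
  [   0.4243     0.5172     0.2837     1.6190]
Δx = (I − A)⁻¹ Δd with Δd having +15 in the Brewing component and 0 elsewhere.
So Δx_3 = L_32 · (+15), where L_32 = adj(I−A)_32 / det(I−A) = 0.293875 / 0.39923125.
Δx_3 = 0.293875 × (+15) / 0.39923125 = 4.408125 / 0.39923125 ≈ 11.04.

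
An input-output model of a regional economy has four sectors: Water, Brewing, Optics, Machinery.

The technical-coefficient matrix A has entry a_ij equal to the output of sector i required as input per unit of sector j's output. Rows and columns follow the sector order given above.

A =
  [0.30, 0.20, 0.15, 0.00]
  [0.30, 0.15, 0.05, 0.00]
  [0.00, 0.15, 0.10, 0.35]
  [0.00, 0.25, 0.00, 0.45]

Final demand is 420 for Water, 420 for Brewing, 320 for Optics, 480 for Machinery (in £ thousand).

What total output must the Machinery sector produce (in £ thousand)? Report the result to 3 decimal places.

x_4 = 1298.676

I − A =
  [   0.70    -0.20    -0.15     0.00]
  [  -0.30     0.85    -0.05     0.00]
  [   0.00    -0.15     0.90    -0.35]
  [   0.00    -0.25     0.00     0.55]
Compute the cofactors C_ij = (−1)^(i+j)·(3×3 minor ij) of I−A; the adjugate is their transpose:
adj(I−A) = Cᵀ =
  [ 0.412250   0.124500   0.075625   0.048125]
  [ 0.148500   0.346500   0.044000   0.028000]
  [ 0.051000   0.119000   0.294250   0.187250]
  [ 0.067500   0.157500   0.020000   0.469500]
det(I−A) = Σ_j (I−A)_1j·C_1j = (0.70)(0.412250) + (-0.20)(0.148500) + (-0.15)(0.051000) + (0.00)(0.067500) = 0.251225
(I − A)⁻¹ = adj(I−A) / det(I−A) ≈
  [   1.6410     0.4956     0.3010     0.1916]
  [   0.5911     1.3792     0.1751     0.1115]
  [   0.2030     0.4737     1.1713     0.7453]
  [   0.2687     0.6269     0.0796     1.8688]
x = (I − A)⁻¹ d = adj(I−A)·d / det(I−A), with det(I−A) = 0.251225:
  x_1 = (0.412250·420 + 0.124500·420 + 0.075625·320 + 0.048125·480) / 0.251225 = 272.735 / 0.251225 ≈ 1085.620
  x_2 = (0.148500·420 + 0.346500·420 + 0.044000·320 + 0.028000·480) / 0.251225 = 235.42 / 0.251225 ≈ 937.088
  x_3 = (0.051000·420 + 0.119000·420 + 0.294250·320 + 0.187250·480) / 0.251225 = 255.44 / 0.251225 ≈ 1016.778
  x_4 = (0.067500·420 + 0.157500·420 + 0.020000·320 + 0.469500·480) / 0.251225 = 326.26 / 0.251225 ≈ 1298.676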